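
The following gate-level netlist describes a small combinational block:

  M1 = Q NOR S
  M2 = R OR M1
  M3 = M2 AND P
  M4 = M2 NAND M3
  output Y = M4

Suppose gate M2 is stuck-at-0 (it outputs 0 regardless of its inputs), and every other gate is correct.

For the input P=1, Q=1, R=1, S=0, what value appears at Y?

Propagate with M2 forced: M1=0, M2=0 [stuck-at-0], M3=0, M4=1.
So Y = 1. (Without the fault it would be 0.)

1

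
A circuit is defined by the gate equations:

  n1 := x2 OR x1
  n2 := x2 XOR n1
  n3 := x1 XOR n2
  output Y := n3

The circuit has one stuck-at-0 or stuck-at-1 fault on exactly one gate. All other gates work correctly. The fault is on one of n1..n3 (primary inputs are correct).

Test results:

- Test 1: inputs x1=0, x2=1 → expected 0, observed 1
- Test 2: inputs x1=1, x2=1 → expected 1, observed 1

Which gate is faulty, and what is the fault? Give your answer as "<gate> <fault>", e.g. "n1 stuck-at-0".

Fault-free values for test 1 (x1=0, x2=1): n1=1, n2=0, n3=0, giving Y=0. Observed 1.
Test 1: faults giving observed 1 are {n1 stuck-at-0, n2 stuck-at-1, n3 stuck-at-1}.
Test 2 (x1=1, x2=1): fault-free n1=1, n2=0, n3=1 → 1; observed 1. Eliminates n1 stuck-at-0, n2 stuck-at-1.
Only n3 stuck-at-1 is consistent with every test.

n3 stuck-at-1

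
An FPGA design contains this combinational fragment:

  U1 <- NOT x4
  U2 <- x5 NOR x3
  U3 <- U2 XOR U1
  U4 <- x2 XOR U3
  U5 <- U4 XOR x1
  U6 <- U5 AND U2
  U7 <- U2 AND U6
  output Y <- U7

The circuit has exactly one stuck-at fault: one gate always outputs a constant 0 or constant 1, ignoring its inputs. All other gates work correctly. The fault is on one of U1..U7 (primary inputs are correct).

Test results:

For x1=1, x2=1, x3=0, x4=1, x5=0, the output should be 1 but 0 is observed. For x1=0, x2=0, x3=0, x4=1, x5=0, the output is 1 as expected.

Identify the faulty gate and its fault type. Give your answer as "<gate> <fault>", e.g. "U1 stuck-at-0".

Fault-free values for test 1 (x1=1, x2=1, x3=0, x4=1, x5=0): U1=0, U2=1, U3=1, U4=0, U5=1, U6=1, U7=1, giving Y=1. Observed 0.
Test 1: faults giving observed 0 are {U1 stuck-at-1, U2 stuck-at-0, U3 stuck-at-0, U4 stuck-at-1, U5 stuck-at-0, U6 stuck-at-0, U7 stuck-at-0}.
Test 2 (x1=0, x2=0, x3=0, x4=1, x5=0): fault-free U1=0, U2=1, U3=1, U4=1, U5=1, U6=1, U7=1 → 1; observed 1. Eliminates U1 stuck-at-1, U2 stuck-at-0, U3 stuck-at-0, U5 stuck-at-0, U6 stuck-at-0, U7 stuck-at-0.
Only U4 stuck-at-1 is consistent with every test.

U4 stuck-at-1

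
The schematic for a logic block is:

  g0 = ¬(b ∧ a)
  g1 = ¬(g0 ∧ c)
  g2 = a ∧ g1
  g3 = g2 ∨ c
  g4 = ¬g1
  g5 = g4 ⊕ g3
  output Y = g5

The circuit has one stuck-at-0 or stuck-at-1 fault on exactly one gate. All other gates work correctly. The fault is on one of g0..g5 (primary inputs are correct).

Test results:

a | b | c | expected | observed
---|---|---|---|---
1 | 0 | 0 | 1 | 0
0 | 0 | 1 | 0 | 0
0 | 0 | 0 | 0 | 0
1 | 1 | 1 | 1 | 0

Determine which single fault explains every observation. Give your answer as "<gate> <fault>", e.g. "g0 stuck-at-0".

g5 stuck-at-0

Fault-free values for test 1 (a=1, b=0, c=0): g0=1, g1=1, g2=1, g3=1, g4=0, g5=1, giving Y=1. Observed 0.
Test 1: faults giving observed 0 are {g2 stuck-at-0, g3 stuck-at-0, g4 stuck-at-1, g5 stuck-at-0}.
Test 2 (a=0, b=0, c=1): fault-free g0=1, g1=0, g2=0, g3=1, g4=1, g5=0 → 0; observed 0. Eliminates g3 stuck-at-0.
Test 3 (a=0, b=0, c=0): fault-free g0=1, g1=1, g2=0, g3=0, g4=0, g5=0 → 0; observed 0. Eliminates g4 stuck-at-1.
Test 4 (a=1, b=1, c=1): fault-free g0=0, g1=1, g2=1, g3=1, g4=0, g5=1 → 1; observed 0. Eliminates g2 stuck-at-0.
Only g5 stuck-at-0 is consistent with every test.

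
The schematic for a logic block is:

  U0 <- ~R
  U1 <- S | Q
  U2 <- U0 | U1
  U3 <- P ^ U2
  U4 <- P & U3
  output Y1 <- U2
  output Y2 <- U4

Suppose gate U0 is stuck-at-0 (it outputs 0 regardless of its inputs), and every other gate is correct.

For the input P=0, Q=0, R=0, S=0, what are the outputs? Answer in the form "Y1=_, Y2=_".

Y1=0, Y2=0

Propagate with U0 forced: U0=0 [stuck-at-0], U1=0, U2=0, U3=0, U4=0.
So the outputs are Y1=0, Y2=0. (Without the fault they would be Y1=1, Y2=0.)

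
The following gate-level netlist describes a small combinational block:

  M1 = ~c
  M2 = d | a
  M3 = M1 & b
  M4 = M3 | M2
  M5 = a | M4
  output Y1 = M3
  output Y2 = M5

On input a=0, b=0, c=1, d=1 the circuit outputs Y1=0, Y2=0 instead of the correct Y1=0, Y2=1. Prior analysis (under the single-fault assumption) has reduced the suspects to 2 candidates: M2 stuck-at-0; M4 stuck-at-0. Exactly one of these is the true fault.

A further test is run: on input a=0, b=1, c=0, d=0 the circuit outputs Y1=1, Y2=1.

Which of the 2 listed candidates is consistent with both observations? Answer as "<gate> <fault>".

M2 stuck-at-0

Evaluate each candidate on input a=0, b=1, c=0, d=0:
  M2 stuck-at-0: M1=1, M2=0 [stuck-at-0], M3=1, M4=1, M5=1 → Y1=1, Y2=1 — matches
  M4 stuck-at-0: M1=1, M2=0, M3=1, M4=0 [stuck-at-0], M5=0 → Y1=1, Y2=0 — eliminated
Only M2 stuck-at-0 reproduces the observed Y1=1, Y2=1.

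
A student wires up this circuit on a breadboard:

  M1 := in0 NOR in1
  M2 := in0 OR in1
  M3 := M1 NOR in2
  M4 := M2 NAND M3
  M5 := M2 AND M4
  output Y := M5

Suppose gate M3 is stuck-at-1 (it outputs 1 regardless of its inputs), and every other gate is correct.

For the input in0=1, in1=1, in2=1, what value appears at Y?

0

Propagate with M3 forced: M1=0, M2=1, M3=1 [stuck-at-1], M4=0, M5=0.
So Y = 0. (Without the fault it would be 1.)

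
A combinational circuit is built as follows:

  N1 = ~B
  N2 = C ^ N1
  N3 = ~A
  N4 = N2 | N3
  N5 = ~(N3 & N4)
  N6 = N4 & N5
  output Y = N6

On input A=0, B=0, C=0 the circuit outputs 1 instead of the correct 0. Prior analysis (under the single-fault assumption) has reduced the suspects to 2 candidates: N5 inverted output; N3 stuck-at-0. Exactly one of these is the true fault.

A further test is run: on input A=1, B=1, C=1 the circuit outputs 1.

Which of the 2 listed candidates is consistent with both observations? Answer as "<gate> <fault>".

Evaluate each candidate on input A=1, B=1, C=1:
  N5 inverted output: N1=0, N2=1, N3=0, N4=1, N5=0 [inverted output], N6=0 → 0 — eliminated
  N3 stuck-at-0: N1=0, N2=1, N3=0 [stuck-at-0], N4=1, N5=1, N6=1 → 1 — matches
Only N3 stuck-at-0 reproduces the observed 1.

N3 stuck-at-0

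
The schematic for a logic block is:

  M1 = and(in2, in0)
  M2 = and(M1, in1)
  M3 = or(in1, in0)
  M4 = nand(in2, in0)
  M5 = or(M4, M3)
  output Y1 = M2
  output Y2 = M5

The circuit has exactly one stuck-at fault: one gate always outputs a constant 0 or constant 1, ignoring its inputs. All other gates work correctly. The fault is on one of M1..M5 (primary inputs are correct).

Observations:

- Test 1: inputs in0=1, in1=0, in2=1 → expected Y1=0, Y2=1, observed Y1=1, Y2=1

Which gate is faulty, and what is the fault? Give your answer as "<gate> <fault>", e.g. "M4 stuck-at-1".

M2 stuck-at-1

Fault-free values for test 1 (in0=1, in1=0, in2=1): M1=1, M2=0, M3=1, M4=0, M5=1, giving Y1=0, Y2=1. Observed Y1=1, Y2=1.
Test 1: faults giving observed Y1=1, Y2=1 are {M2 stuck-at-1}.
Only M2 stuck-at-1 is consistent with every test.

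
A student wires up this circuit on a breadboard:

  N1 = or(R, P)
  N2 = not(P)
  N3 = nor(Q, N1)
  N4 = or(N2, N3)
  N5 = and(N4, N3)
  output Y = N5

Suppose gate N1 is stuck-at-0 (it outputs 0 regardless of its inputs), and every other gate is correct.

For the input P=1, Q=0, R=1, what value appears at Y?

Propagate with N1 forced: N1=0 [stuck-at-0], N2=0, N3=1, N4=1, N5=1.
So Y = 1. (Without the fault it would be 0.)

1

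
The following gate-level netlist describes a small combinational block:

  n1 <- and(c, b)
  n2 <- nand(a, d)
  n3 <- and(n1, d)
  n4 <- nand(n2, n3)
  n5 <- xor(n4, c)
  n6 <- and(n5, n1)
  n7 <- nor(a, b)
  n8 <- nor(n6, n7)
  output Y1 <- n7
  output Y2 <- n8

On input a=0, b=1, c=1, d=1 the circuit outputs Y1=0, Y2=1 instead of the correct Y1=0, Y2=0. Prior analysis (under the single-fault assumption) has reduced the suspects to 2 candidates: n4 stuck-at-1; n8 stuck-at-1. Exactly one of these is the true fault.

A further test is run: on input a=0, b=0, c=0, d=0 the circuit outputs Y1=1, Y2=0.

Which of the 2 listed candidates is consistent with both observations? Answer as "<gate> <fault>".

n4 stuck-at-1

Evaluate each candidate on input a=0, b=0, c=0, d=0:
  n4 stuck-at-1: n1=0, n2=1, n3=0, n4=1 [stuck-at-1], n5=1, n6=0, n7=1, n8=0 → Y1=1, Y2=0 — matches
  n8 stuck-at-1: n1=0, n2=1, n3=0, n4=1, n5=1, n6=0, n7=1, n8=1 [stuck-at-1] → Y1=1, Y2=1 — eliminated
Only n4 stuck-at-1 reproduces the observed Y1=1, Y2=0.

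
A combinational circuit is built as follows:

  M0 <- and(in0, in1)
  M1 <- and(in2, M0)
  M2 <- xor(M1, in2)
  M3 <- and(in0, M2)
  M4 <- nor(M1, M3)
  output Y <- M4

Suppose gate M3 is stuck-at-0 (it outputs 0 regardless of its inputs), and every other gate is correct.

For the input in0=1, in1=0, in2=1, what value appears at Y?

Propagate with M3 forced: M0=0, M1=0, M2=1, M3=0 [stuck-at-0], M4=1.
So Y = 1. (Without the fault it would be 0.)

1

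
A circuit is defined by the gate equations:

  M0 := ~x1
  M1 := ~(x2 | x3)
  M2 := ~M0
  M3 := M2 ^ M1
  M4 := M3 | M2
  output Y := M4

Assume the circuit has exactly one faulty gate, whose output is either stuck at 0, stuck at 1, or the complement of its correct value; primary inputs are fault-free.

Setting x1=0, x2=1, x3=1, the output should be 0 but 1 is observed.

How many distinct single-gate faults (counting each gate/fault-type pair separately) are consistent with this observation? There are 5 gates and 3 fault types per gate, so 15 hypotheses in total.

10

Fault-free: M0=1, M1=0, M2=0, M3=0, M4=0 → 0. Observed 1.
  M0: stuck-at-0, inverted output ✓; others ✗
  M1: stuck-at-1, inverted output ✓; others ✗
  M2: stuck-at-1, inverted output ✓; others ✗
  M3: stuck-at-1, inverted output ✓; others ✗
  M4: stuck-at-1, inverted output ✓; others ✗
Consistent faults: {M0 stuck-at-0, M0 inverted output, M1 stuck-at-1, M1 inverted output, M2 stuck-at-1, M2 inverted output, M3 stuck-at-1, M3 inverted output, M4 stuck-at-1, M4 inverted output} — 10 in all.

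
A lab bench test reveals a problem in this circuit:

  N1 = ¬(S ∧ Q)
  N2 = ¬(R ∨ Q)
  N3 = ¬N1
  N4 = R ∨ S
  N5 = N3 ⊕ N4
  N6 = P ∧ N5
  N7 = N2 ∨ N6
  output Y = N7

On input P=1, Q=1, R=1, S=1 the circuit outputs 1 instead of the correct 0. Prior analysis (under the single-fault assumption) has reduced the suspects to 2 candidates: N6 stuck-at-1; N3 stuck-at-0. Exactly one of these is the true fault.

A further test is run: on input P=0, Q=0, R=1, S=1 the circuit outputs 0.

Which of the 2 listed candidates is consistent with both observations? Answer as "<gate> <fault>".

Evaluate each candidate on input P=0, Q=0, R=1, S=1:
  N6 stuck-at-1: N1=1, N2=0, N3=0, N4=1, N5=1, N6=1 [stuck-at-1], N7=1 → 1 — eliminated
  N3 stuck-at-0: N1=1, N2=0, N3=0 [stuck-at-0], N4=1, N5=1, N6=0, N7=0 → 0 — matches
Only N3 stuck-at-0 reproduces the observed 0.

N3 stuck-at-0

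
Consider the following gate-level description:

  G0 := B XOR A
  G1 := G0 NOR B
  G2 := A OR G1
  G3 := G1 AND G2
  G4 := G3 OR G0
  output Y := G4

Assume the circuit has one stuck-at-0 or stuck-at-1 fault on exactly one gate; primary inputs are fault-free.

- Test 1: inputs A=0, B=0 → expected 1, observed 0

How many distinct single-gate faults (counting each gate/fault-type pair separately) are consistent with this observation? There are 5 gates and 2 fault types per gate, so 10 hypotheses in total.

4

Fault-free: G0=0, G1=1, G2=1, G3=1, G4=1 → 1. Observed 0.
  G0 stuck-at-0: output 1 ✗
  G0 stuck-at-1: output 1 ✗
  G1 stuck-at-0: output 0 ✓
  G1 stuck-at-1: output 1 ✗
  G2 stuck-at-0: output 0 ✓
  G2 stuck-at-1: output 1 ✗
  G3 stuck-at-0: output 0 ✓
  G3 stuck-at-1: output 1 ✗
  G4 stuck-at-0: output 0 ✓
  G4 stuck-at-1: output 1 ✗
Consistent faults: {G1 stuck-at-0, G2 stuck-at-0, G3 stuck-at-0, G4 stuck-at-0} — 4 in all.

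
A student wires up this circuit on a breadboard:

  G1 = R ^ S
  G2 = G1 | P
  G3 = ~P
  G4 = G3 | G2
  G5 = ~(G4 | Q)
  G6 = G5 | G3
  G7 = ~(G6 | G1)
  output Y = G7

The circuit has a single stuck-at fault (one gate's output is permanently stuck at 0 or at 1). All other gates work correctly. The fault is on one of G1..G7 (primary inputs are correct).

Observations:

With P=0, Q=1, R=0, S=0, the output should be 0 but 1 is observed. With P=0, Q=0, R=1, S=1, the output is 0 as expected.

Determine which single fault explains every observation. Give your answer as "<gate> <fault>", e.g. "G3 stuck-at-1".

Fault-free values for test 1 (P=0, Q=1, R=0, S=0): G1=0, G2=0, G3=1, G4=1, G5=0, G6=1, G7=0, giving Y=0. Observed 1.
Test 1: faults giving observed 1 are {G3 stuck-at-0, G6 stuck-at-0, G7 stuck-at-1}.
Test 2 (P=0, Q=0, R=1, S=1): fault-free G1=0, G2=0, G3=1, G4=1, G5=0, G6=1, G7=0 → 0; observed 0. Eliminates G6 stuck-at-0, G7 stuck-at-1.
Only G3 stuck-at-0 is consistent with every test.

G3 stuck-at-0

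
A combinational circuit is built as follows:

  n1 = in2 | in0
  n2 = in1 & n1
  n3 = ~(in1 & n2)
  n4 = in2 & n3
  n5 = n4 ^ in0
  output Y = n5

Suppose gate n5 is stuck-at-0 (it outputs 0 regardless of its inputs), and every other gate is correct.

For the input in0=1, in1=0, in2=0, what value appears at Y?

Propagate with n5 forced: n1=1, n2=0, n3=1, n4=0, n5=0 [stuck-at-0].
So Y = 0. (Without the fault it would be 1.)

0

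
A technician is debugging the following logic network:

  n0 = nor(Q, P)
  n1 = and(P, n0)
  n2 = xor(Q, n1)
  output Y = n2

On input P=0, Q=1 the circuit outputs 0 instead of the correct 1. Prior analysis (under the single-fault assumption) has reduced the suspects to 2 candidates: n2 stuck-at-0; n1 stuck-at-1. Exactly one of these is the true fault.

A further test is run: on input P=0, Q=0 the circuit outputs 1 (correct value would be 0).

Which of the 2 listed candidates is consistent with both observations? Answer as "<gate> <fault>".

Evaluate each candidate on input P=0, Q=0:
  n2 stuck-at-0: n0=1, n1=0, n2=0 [stuck-at-0] → 0 — eliminated
  n1 stuck-at-1: n0=1, n1=1 [stuck-at-1], n2=1 → 1 — matches
Only n1 stuck-at-1 reproduces the observed 1.

n1 stuck-at-1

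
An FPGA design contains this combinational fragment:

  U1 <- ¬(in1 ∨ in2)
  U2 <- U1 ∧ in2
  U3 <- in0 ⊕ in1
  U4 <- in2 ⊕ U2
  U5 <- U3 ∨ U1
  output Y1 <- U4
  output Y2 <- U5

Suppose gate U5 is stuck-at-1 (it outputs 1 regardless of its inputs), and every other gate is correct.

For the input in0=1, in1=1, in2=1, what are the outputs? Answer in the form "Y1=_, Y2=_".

Propagate with U5 forced: U1=0, U2=0, U3=0, U4=1, U5=1 [stuck-at-1].
So the outputs are Y1=1, Y2=1. (Without the fault they would be Y1=1, Y2=0.)

Y1=1, Y2=1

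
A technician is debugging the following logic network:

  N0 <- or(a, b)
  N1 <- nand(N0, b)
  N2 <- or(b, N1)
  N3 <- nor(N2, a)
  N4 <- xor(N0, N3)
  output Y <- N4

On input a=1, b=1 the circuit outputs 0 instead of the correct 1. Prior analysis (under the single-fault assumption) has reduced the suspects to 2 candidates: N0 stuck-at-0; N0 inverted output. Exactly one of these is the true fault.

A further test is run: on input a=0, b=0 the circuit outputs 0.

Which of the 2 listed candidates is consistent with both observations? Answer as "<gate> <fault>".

Evaluate each candidate on input a=0, b=0:
  N0 stuck-at-0: N0=0 [stuck-at-0], N1=1, N2=1, N3=0, N4=0 → 0 — matches
  N0 inverted output: N0=1 [inverted output], N1=1, N2=1, N3=0, N4=1 → 1 — eliminated
Only N0 stuck-at-0 reproduces the observed 0.

N0 stuck-at-0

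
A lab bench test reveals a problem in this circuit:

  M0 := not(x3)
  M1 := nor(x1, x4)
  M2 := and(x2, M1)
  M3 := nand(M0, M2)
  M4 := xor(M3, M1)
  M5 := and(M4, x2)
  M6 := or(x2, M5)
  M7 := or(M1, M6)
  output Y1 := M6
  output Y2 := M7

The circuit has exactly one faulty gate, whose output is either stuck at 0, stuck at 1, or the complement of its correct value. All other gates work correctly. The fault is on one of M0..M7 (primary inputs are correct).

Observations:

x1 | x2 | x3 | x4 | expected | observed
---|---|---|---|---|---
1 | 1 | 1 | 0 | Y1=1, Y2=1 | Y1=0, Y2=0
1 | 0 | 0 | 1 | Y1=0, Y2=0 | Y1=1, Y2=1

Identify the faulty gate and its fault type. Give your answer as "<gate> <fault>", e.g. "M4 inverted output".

M6 inverted output

Fault-free values for test 1 (x1=1, x2=1, x3=1, x4=0): M0=0, M1=0, M2=0, M3=1, M4=1, M5=1, M6=1, M7=1, giving Y1=1, Y2=1. Observed Y1=0, Y2=0.
Test 1: faults giving observed Y1=0, Y2=0 are {M6 stuck-at-0, M6 inverted output}.
Test 2 (x1=1, x2=0, x3=0, x4=1): fault-free M0=1, M1=0, M2=0, M3=1, M4=1, M5=0, M6=0, M7=0 → Y1=0, Y2=0; observed Y1=1, Y2=1. Eliminates M6 stuck-at-0.
Only M6 inverted output is consistent with every test.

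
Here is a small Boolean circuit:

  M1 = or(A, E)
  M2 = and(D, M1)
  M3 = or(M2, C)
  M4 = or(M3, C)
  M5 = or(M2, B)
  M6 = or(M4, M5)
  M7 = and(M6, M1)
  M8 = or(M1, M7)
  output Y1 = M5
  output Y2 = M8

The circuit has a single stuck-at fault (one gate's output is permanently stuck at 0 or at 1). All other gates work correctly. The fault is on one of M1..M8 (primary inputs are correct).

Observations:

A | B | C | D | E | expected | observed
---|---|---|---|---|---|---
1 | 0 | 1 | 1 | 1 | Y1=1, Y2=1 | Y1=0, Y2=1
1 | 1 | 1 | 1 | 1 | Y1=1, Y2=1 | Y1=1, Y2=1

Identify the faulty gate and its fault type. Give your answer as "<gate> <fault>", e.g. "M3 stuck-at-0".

M2 stuck-at-0

Fault-free values for test 1 (A=1, B=0, C=1, D=1, E=1): M1=1, M2=1, M3=1, M4=1, M5=1, M6=1, M7=1, M8=1, giving Y1=1, Y2=1. Observed Y1=0, Y2=1.
Test 1: faults giving observed Y1=0, Y2=1 are {M2 stuck-at-0, M5 stuck-at-0}.
Test 2 (A=1, B=1, C=1, D=1, E=1): fault-free M1=1, M2=1, M3=1, M4=1, M5=1, M6=1, M7=1, M8=1 → Y1=1, Y2=1; observed Y1=1, Y2=1. Eliminates M5 stuck-at-0.
Only M2 stuck-at-0 is consistent with every test.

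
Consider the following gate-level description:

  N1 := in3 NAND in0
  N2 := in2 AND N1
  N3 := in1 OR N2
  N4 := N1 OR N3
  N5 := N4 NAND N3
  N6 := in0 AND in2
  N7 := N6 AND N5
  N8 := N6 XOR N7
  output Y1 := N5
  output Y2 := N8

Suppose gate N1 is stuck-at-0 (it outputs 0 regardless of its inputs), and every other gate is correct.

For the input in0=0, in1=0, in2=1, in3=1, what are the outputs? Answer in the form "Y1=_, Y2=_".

Propagate with N1 forced: N1=0 [stuck-at-0], N2=0, N3=0, N4=0, N5=1, N6=0, N7=0, N8=0.
So the outputs are Y1=1, Y2=0. (Without the fault they would be Y1=0, Y2=0.)

Y1=1, Y2=0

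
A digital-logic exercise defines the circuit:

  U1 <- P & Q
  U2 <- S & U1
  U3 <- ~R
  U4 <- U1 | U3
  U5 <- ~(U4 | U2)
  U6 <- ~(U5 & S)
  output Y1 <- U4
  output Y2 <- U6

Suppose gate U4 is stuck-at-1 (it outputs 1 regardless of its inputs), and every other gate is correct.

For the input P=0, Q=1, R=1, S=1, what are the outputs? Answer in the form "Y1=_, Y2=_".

Propagate with U4 forced: U1=0, U2=0, U3=0, U4=1 [stuck-at-1], U5=0, U6=1.
So the outputs are Y1=1, Y2=1. (Without the fault they would be Y1=0, Y2=0.)

Y1=1, Y2=1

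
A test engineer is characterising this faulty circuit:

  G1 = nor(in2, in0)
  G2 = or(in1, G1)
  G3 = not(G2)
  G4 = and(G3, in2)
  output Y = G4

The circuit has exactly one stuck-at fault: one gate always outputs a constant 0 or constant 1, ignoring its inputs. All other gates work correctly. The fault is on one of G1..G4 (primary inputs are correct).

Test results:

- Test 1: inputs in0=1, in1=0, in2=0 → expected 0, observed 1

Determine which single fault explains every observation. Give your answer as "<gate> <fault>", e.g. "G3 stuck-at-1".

Fault-free values for test 1 (in0=1, in1=0, in2=0): G1=0, G2=0, G3=1, G4=0, giving Y=0. Observed 1.
Test 1: faults giving observed 1 are {G4 stuck-at-1}.
Only G4 stuck-at-1 is consistent with every test.

G4 stuck-at-1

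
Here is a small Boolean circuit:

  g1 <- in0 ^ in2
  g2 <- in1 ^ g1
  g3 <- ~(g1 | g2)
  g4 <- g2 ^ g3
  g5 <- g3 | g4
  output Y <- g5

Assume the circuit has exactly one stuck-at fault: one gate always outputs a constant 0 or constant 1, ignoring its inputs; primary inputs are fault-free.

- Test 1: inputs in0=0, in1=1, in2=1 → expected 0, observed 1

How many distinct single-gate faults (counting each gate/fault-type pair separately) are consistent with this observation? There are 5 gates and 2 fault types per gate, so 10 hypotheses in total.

Fault-free: g1=1, g2=0, g3=0, g4=0, g5=0 → 0. Observed 1.
  g1 stuck-at-0: output 1 ✓
  g1 stuck-at-1: output 0 ✗
  g2 stuck-at-0: output 0 ✗
  g2 stuck-at-1: output 1 ✓
  g3 stuck-at-0: output 0 ✗
  g3 stuck-at-1: output 1 ✓
  g4 stuck-at-0: output 0 ✗
  g4 stuck-at-1: output 1 ✓
  g5 stuck-at-0: output 0 ✗
  g5 stuck-at-1: output 1 ✓
Consistent faults: {g1 stuck-at-0, g2 stuck-at-1, g3 stuck-at-1, g4 stuck-at-1, g5 stuck-at-1} — 5 in all.

5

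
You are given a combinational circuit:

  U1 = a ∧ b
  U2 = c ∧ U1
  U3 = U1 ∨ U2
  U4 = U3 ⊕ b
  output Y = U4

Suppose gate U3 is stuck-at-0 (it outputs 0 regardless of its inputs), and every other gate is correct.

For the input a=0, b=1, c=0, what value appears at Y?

1

Propagate with U3 forced: U1=0, U2=0, U3=0 [stuck-at-0], U4=1.
So Y = 1. (Same as the fault-free value — the fault is masked on this input.)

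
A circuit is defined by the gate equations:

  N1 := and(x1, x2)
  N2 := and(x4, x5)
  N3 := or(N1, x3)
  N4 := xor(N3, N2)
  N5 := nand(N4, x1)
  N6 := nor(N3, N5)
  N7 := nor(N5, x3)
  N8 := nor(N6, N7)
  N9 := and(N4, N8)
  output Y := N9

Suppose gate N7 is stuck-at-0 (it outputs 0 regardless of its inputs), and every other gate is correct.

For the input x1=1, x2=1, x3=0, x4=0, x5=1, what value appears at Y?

1

Propagate with N7 forced: N1=1, N2=0, N3=1, N4=1, N5=0, N6=0, N7=0 [stuck-at-0], N8=1, N9=1.
So Y = 1. (Without the fault it would be 0.)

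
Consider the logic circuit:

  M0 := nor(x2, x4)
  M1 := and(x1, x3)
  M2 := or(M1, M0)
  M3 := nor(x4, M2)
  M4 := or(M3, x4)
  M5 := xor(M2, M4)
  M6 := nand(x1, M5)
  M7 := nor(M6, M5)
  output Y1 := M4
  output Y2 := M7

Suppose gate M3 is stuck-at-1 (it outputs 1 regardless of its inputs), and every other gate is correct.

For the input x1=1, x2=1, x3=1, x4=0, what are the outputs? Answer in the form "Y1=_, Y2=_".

Y1=1, Y2=0

Propagate with M3 forced: M0=0, M1=1, M2=1, M3=1 [stuck-at-1], M4=1, M5=0, M6=1, M7=0.
So the outputs are Y1=1, Y2=0. (Without the fault they would be Y1=0, Y2=0.)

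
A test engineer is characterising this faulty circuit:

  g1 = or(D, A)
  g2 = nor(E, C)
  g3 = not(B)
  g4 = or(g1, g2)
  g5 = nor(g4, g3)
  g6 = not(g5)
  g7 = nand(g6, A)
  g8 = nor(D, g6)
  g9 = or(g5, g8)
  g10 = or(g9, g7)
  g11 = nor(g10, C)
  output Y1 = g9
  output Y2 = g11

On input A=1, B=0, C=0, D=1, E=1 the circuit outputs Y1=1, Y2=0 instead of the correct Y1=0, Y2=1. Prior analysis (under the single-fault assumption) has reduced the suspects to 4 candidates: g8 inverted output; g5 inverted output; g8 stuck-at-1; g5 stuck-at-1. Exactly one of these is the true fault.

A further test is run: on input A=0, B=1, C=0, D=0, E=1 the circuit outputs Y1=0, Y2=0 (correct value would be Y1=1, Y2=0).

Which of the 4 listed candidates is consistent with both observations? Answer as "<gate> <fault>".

Evaluate each candidate on input A=0, B=1, C=0, D=0, E=1:
  g8 inverted output: g1=0, g2=0, g3=0, g4=0, g5=1, g6=0, g7=1, g8=0 [inverted output], g9=1, g10=1, g11=0 → Y1=1, Y2=0 — eliminated
  g5 inverted output: g1=0, g2=0, g3=0, g4=0, g5=0 [inverted output], g6=1, g7=1, g8=0, g9=0, g10=1, g11=0 → Y1=0, Y2=0 — matches
  g8 stuck-at-1: g1=0, g2=0, g3=0, g4=0, g5=1, g6=0, g7=1, g8=1 [stuck-at-1], g9=1, g10=1, g11=0 → Y1=1, Y2=0 — eliminated
  g5 stuck-at-1: g1=0, g2=0, g3=0, g4=0, g5=1 [stuck-at-1], g6=0, g7=1, g8=1, g9=1, g10=1, g11=0 → Y1=1, Y2=0 — eliminated
Only g5 inverted output reproduces the observed Y1=0, Y2=0.

g5 inverted output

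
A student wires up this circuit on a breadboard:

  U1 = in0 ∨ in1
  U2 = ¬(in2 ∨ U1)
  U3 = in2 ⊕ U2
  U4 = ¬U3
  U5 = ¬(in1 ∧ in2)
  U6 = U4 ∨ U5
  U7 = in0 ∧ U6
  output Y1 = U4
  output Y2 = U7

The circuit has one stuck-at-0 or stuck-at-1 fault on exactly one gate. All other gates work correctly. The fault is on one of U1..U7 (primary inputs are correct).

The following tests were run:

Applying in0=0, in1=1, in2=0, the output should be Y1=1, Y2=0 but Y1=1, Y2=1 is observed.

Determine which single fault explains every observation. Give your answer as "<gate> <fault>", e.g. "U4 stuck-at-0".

Fault-free values for test 1 (in0=0, in1=1, in2=0): U1=1, U2=0, U3=0, U4=1, U5=1, U6=1, U7=0, giving Y1=1, Y2=0. Observed Y1=1, Y2=1.
Test 1: faults giving observed Y1=1, Y2=1 are {U7 stuck-at-1}.
Only U7 stuck-at-1 is consistent with every test.

U7 stuck-at-1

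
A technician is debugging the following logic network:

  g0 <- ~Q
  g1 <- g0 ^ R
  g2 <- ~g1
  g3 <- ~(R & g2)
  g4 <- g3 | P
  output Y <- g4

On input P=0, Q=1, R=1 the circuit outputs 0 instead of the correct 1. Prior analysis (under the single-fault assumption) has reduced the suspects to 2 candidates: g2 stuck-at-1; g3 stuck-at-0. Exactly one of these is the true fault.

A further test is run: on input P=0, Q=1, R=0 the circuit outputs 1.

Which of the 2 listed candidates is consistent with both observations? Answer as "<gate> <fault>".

Evaluate each candidate on input P=0, Q=1, R=0:
  g2 stuck-at-1: g0=0, g1=0, g2=1 [stuck-at-1], g3=1, g4=1 → 1 — matches
  g3 stuck-at-0: g0=0, g1=0, g2=1, g3=0 [stuck-at-0], g4=0 → 0 — eliminated
Only g2 stuck-at-1 reproduces the observed 1.

g2 stuck-at-1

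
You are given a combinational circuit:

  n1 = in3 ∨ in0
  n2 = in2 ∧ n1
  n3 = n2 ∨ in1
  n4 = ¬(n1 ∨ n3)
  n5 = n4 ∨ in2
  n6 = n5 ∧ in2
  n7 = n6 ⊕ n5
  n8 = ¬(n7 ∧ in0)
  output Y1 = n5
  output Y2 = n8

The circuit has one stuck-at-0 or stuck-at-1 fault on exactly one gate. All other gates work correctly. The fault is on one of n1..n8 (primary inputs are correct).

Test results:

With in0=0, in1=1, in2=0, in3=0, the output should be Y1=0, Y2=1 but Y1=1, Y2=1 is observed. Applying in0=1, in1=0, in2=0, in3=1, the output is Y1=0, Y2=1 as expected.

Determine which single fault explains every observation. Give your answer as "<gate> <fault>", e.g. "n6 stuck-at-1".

Fault-free values for test 1 (in0=0, in1=1, in2=0, in3=0): n1=0, n2=0, n3=1, n4=0, n5=0, n6=0, n7=0, n8=1, giving Y1=0, Y2=1. Observed Y1=1, Y2=1.
Test 1: faults giving observed Y1=1, Y2=1 are {n3 stuck-at-0, n4 stuck-at-1, n5 stuck-at-1}.
Test 2 (in0=1, in1=0, in2=0, in3=1): fault-free n1=1, n2=0, n3=0, n4=0, n5=0, n6=0, n7=0, n8=1 → Y1=0, Y2=1; observed Y1=0, Y2=1. Eliminates n4 stuck-at-1, n5 stuck-at-1.
Only n3 stuck-at-0 is consistent with every test.

n3 stuck-at-0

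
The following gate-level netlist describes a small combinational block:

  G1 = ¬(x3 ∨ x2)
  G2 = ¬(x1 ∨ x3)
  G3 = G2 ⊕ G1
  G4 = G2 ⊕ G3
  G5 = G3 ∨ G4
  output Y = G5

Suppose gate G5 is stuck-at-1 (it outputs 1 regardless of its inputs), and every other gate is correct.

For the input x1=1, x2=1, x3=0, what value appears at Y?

1

Propagate with G5 forced: G1=0, G2=0, G3=0, G4=0, G5=1 [stuck-at-1].
So Y = 1. (Without the fault it would be 0.)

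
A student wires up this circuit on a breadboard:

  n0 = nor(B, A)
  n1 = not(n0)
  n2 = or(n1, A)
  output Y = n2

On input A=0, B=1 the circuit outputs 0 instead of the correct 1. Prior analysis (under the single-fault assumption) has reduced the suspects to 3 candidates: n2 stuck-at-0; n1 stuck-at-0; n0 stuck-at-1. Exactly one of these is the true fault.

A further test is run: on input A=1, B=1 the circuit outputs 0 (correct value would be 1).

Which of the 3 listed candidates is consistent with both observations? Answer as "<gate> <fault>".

n2 stuck-at-0

Evaluate each candidate on input A=1, B=1:
  n2 stuck-at-0: n0=0, n1=1, n2=0 [stuck-at-0] → 0 — matches
  n1 stuck-at-0: n0=0, n1=0 [stuck-at-0], n2=1 → 1 — eliminated
  n0 stuck-at-1: n0=1 [stuck-at-1], n1=0, n2=1 → 1 — eliminated
Only n2 stuck-at-0 reproduces the observed 0.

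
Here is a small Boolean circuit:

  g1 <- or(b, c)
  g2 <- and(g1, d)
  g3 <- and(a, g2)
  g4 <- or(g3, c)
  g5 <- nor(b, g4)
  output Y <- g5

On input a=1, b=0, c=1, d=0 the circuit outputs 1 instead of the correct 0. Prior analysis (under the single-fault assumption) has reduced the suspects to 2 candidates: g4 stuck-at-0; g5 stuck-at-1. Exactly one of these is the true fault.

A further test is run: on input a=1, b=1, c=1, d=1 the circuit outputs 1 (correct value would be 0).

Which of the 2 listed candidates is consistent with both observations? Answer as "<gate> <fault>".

Evaluate each candidate on input a=1, b=1, c=1, d=1:
  g4 stuck-at-0: g1=1, g2=1, g3=1, g4=0 [stuck-at-0], g5=0 → 0 — eliminated
  g5 stuck-at-1: g1=1, g2=1, g3=1, g4=1, g5=1 [stuck-at-1] → 1 — matches
Only g5 stuck-at-1 reproduces the observed 1.

g5 stuck-at-1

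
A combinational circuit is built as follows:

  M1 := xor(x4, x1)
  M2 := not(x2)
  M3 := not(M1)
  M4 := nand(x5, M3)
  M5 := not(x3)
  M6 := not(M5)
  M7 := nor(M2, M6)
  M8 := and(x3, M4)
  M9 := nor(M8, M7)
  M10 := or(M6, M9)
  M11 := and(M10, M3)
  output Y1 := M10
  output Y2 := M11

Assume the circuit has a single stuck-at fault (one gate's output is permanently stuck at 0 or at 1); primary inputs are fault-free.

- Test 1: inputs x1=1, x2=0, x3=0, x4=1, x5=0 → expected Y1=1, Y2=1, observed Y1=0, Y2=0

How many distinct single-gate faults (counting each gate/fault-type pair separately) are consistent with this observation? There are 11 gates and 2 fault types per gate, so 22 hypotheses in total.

5

Fault-free: M1=0, M2=1, M3=1, M4=1, M5=1, M6=0, M7=0, M8=0, M9=1, M10=1, M11=1 → Y1=1, Y2=1. Observed Y1=0, Y2=0.
  M1: none of the 2 fault types match ✗
  M2: stuck-at-0 ✓; others ✗
  M3: none of the 2 fault types match ✗
  M4: none of the 2 fault types match ✗
  M5: none of the 2 fault types match ✗
  M6: none of the 2 fault types match ✗
  M7: stuck-at-1 ✓; others ✗
  M8: stuck-at-1 ✓; others ✗
  M9: stuck-at-0 ✓; others ✗
  M10: stuck-at-0 ✓; others ✗
  M11: none of the 2 fault types match ✗
Consistent faults: {M2 stuck-at-0, M7 stuck-at-1, M8 stuck-at-1, M9 stuck-at-0, M10 stuck-at-0} — 5 in all.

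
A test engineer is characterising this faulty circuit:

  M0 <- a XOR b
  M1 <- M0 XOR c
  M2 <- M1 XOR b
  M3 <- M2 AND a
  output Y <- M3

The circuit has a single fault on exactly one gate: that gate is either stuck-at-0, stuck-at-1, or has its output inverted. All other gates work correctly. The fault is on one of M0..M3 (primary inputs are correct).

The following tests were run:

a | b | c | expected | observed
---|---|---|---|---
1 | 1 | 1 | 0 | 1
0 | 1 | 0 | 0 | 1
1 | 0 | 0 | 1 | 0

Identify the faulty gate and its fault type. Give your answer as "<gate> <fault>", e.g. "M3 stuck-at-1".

Fault-free values for test 1 (a=1, b=1, c=1): M0=0, M1=1, M2=0, M3=0, giving Y=0. Observed 1.
Test 1: faults giving observed 1 are {M0 stuck-at-1, M0 inverted output, M1 stuck-at-0, M1 inverted output, M2 stuck-at-1, M2 inverted output, M3 stuck-at-1, M3 inverted output}.
Test 2 (a=0, b=1, c=0): fault-free M0=1, M1=1, M2=0, M3=0 → 0; observed 1. Eliminates M0 stuck-at-1, M0 inverted output, M1 stuck-at-0, M1 inverted output, M2 stuck-at-1, M2 inverted output.
Test 3 (a=1, b=0, c=0): fault-free M0=1, M1=1, M2=1, M3=1 → 1; observed 0. Eliminates M3 stuck-at-1.
Only M3 inverted output is consistent with every test.

M3 inverted output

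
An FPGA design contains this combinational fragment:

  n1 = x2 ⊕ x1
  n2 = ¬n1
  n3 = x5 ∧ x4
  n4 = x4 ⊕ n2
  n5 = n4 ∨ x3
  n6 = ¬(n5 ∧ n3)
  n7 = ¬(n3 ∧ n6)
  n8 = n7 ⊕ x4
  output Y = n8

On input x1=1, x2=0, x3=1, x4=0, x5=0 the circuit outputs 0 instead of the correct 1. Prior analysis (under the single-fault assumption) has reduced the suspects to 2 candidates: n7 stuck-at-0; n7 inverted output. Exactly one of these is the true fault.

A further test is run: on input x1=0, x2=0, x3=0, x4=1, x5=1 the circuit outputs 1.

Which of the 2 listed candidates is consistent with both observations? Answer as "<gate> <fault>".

Evaluate each candidate on input x1=0, x2=0, x3=0, x4=1, x5=1:
  n7 stuck-at-0: n1=0, n2=1, n3=1, n4=0, n5=0, n6=1, n7=0 [stuck-at-0], n8=1 → 1 — matches
  n7 inverted output: n1=0, n2=1, n3=1, n4=0, n5=0, n6=1, n7=1 [inverted output], n8=0 → 0 — eliminated
Only n7 stuck-at-0 reproduces the observed 1.

n7 stuck-at-0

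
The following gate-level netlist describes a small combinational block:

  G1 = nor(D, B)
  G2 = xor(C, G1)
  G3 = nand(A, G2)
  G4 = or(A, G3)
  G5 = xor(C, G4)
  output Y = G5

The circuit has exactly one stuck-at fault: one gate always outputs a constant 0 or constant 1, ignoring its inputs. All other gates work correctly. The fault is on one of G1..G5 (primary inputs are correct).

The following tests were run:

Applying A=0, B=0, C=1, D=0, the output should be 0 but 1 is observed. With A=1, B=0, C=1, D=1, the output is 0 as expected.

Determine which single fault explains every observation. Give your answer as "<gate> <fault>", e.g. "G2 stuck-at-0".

G3 stuck-at-0

Fault-free values for test 1 (A=0, B=0, C=1, D=0): G1=1, G2=0, G3=1, G4=1, G5=0, giving Y=0. Observed 1.
Test 1: faults giving observed 1 are {G3 stuck-at-0, G4 stuck-at-0, G5 stuck-at-1}.
Test 2 (A=1, B=0, C=1, D=1): fault-free G1=0, G2=1, G3=0, G4=1, G5=0 → 0; observed 0. Eliminates G4 stuck-at-0, G5 stuck-at-1.
Only G3 stuck-at-0 is consistent with every test.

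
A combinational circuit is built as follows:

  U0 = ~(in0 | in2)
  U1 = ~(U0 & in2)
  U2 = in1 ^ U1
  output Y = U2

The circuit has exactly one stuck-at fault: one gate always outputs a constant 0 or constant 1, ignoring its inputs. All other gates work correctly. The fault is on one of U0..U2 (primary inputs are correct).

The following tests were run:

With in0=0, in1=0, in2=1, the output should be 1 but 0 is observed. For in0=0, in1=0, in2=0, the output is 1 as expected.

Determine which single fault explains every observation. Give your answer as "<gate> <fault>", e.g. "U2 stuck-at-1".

U0 stuck-at-1

Fault-free values for test 1 (in0=0, in1=0, in2=1): U0=0, U1=1, U2=1, giving Y=1. Observed 0.
Test 1: faults giving observed 0 are {U0 stuck-at-1, U1 stuck-at-0, U2 stuck-at-0}.
Test 2 (in0=0, in1=0, in2=0): fault-free U0=1, U1=1, U2=1 → 1; observed 1. Eliminates U1 stuck-at-0, U2 stuck-at-0.
Only U0 stuck-at-1 is consistent with every test.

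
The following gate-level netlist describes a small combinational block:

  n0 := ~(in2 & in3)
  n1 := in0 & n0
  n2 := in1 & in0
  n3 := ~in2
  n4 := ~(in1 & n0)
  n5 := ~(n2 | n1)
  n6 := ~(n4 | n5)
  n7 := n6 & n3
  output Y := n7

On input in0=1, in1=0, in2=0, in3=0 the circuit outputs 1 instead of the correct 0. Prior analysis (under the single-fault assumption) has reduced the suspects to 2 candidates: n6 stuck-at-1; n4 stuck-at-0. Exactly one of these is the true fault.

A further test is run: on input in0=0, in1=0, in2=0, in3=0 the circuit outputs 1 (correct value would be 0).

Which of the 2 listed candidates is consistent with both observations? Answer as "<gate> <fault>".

Evaluate each candidate on input in0=0, in1=0, in2=0, in3=0:
  n6 stuck-at-1: n0=1, n1=0, n2=0, n3=1, n4=1, n5=1, n6=1 [stuck-at-1], n7=1 → 1 — matches
  n4 stuck-at-0: n0=1, n1=0, n2=0, n3=1, n4=0 [stuck-at-0], n5=1, n6=0, n7=0 → 0 — eliminated
Only n6 stuck-at-1 reproduces the observed 1.

n6 stuck-at-1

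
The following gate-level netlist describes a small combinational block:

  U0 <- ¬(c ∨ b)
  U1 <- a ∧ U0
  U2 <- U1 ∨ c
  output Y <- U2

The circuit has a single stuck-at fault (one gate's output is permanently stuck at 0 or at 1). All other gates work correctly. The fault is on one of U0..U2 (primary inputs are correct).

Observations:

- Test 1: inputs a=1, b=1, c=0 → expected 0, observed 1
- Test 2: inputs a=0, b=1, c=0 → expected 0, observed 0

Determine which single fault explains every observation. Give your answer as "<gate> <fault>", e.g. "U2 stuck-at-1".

Fault-free values for test 1 (a=1, b=1, c=0): U0=0, U1=0, U2=0, giving Y=0. Observed 1.
Test 1: faults giving observed 1 are {U0 stuck-at-1, U1 stuck-at-1, U2 stuck-at-1}.
Test 2 (a=0, b=1, c=0): fault-free U0=0, U1=0, U2=0 → 0; observed 0. Eliminates U1 stuck-at-1, U2 stuck-at-1.
Only U0 stuck-at-1 is consistent with every test.

U0 stuck-at-1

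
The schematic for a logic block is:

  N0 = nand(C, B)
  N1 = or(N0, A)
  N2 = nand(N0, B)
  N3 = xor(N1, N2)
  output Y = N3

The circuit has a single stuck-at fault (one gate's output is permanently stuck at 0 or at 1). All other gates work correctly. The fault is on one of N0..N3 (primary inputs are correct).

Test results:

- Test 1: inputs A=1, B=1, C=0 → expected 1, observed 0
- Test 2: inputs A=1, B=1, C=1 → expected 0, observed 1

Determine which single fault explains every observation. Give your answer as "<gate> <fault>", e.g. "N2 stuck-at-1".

Fault-free values for test 1 (A=1, B=1, C=0): N0=1, N1=1, N2=0, N3=1, giving Y=1. Observed 0.
Test 1: faults giving observed 0 are {N0 stuck-at-0, N1 stuck-at-0, N2 stuck-at-1, N3 stuck-at-0}.
Test 2 (A=1, B=1, C=1): fault-free N0=0, N1=1, N2=1, N3=0 → 0; observed 1. Eliminates N0 stuck-at-0, N2 stuck-at-1, N3 stuck-at-0.
Only N1 stuck-at-0 is consistent with every test.

N1 stuck-at-0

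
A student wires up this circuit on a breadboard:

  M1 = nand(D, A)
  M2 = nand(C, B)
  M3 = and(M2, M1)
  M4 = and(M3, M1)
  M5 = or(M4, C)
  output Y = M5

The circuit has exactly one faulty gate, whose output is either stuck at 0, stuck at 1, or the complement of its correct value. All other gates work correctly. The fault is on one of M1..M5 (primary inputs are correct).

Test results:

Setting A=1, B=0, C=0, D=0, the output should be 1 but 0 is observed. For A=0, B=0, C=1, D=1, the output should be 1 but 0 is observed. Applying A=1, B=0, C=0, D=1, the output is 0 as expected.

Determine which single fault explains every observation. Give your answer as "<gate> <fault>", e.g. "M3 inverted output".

Fault-free values for test 1 (A=1, B=0, C=0, D=0): M1=1, M2=1, M3=1, M4=1, M5=1, giving Y=1. Observed 0.
Test 1: faults giving observed 0 are {M1 stuck-at-0, M1 inverted output, M2 stuck-at-0, M2 inverted output, M3 stuck-at-0, M3 inverted output, M4 stuck-at-0, M4 inverted output, M5 stuck-at-0, M5 inverted output}.
Test 2 (A=0, B=0, C=1, D=1): fault-free M1=1, M2=1, M3=1, M4=1, M5=1 → 1; observed 0. Eliminates M1 stuck-at-0, M1 inverted output, M2 stuck-at-0, M2 inverted output, M3 stuck-at-0, M3 inverted output, M4 stuck-at-0, M4 inverted output.
Test 3 (A=1, B=0, C=0, D=1): fault-free M1=0, M2=1, M3=0, M4=0, M5=0 → 0; observed 0. Eliminates M5 inverted output.
Only M5 stuck-at-0 is consistent with every test.

M5 stuck-at-0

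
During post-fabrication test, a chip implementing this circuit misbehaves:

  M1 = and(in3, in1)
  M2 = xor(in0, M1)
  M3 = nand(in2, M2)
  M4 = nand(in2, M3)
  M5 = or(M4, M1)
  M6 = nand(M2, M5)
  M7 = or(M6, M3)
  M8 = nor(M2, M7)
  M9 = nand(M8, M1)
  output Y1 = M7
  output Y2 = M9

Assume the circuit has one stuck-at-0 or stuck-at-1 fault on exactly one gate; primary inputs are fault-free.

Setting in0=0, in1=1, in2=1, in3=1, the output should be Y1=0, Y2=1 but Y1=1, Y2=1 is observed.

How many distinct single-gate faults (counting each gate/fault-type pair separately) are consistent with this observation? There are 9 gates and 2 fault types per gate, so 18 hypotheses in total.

6

Fault-free: M1=1, M2=1, M3=0, M4=1, M5=1, M6=0, M7=0, M8=0, M9=1 → Y1=0, Y2=1. Observed Y1=1, Y2=1.
  M1: stuck-at-0 ✓; others ✗
  M2: stuck-at-0 ✓; others ✗
  M3: stuck-at-1 ✓; others ✗
  M4: none of the 2 fault types match ✗
  M5: stuck-at-0 ✓; others ✗
  M6: stuck-at-1 ✓; others ✗
  M7: stuck-at-1 ✓; others ✗
  M8: none of the 2 fault types match ✗
  M9: none of the 2 fault types match ✗
Consistent faults: {M1 stuck-at-0, M2 stuck-at-0, M3 stuck-at-1, M5 stuck-at-0, M6 stuck-at-1, M7 stuck-at-1} — 6 in all.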